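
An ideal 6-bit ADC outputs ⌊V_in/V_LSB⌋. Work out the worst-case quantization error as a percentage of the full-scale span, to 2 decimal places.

Truncating → worst-case error = 1 LSB = V_FS/2^6, so 100/64 = 1.5625 % of full scale.

1.56 %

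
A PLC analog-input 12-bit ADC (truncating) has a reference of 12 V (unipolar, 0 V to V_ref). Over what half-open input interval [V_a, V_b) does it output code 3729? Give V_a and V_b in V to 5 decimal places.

LSB = 12/2^12 = 2.930 mV.
V_a = V_low + 3729·LSB = 10.9248 V; V_b = V_low + 3730·LSB = 10.9277 V.

[10.92480 V, 10.92773 V)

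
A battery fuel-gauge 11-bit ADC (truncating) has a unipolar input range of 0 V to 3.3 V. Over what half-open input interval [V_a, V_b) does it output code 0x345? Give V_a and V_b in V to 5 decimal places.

[1.34868 V, 1.35029 V)

LSB = 3.3/2^11 = 1.611 mV.
Code 0x345 = 837 decimal.
V_a = V_low + 837·LSB = 1.34868 V; V_b = V_low + 838·LSB = 1.35029 V.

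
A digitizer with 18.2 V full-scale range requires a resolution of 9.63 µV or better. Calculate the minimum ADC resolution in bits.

21 bits

Number of steps required ≥ 18.2 V / 9.63 µV = 1889927.31.
Need 2^N ≥ 1889927.31; 2^20 = 1048576, 2^21 = 2097152.
Minimum N = 21.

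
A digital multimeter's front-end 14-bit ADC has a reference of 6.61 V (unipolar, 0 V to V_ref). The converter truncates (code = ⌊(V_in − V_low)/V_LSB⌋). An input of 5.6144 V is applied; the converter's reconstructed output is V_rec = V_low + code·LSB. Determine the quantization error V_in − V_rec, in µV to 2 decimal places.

LSB = 6.61/2^14 = 403.44 µV.
Scaled input = 13916.2375 LSBs, so code = 13916.
Reconstructed: 5.6143042 V.
V_in − V_rec = 9.58008e-05 V = 95.80 µV.

95.80 µV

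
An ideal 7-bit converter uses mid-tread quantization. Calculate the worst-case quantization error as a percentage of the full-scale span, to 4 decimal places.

0.3906 %

Rounding → worst-case error = ½ LSB = V_FS/2^8, so 100/256 = 0.390625 % of full scale.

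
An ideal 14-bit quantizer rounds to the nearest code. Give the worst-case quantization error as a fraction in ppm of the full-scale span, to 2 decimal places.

30.52 ppm

Rounding → worst-case error = ½ LSB = V_FS/2^15, so 1e+06/32768 = 30.5176 ppm of full scale.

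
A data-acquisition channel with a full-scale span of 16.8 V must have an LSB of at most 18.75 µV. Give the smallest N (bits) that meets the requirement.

Number of steps required ≥ 16.8 V / 18.75 µV = 896000.00.
Need 2^N ≥ 896000.00; 2^19 = 524288, 2^20 = 1048576.
Minimum N = 20.

20 bits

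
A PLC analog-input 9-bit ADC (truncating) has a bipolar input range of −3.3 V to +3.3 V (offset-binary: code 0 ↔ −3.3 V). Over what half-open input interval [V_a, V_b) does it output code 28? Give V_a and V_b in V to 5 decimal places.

[-2.93906 V, -2.92617 V)

LSB = 6.6/2^9 = 12.891 mV.
V_a = V_low + 28·LSB = -2.93906 V; V_b = V_low + 29·LSB = -2.92617 V.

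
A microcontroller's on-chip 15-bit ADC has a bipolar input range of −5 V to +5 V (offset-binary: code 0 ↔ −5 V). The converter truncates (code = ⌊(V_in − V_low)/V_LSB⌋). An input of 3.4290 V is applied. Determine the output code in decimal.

code 27620

LSB = 10 V / 32768 = 305.18 µV.
(V_in − V_low)/LSB = (3.4290 − (−5)) / 0.000305176 = 27620.147.
So the output code is 27620.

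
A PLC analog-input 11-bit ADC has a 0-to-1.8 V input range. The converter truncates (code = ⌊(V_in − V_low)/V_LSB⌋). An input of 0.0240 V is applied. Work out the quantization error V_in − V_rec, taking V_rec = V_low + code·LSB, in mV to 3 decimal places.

0.270 mV

Step size: 1.8 V ÷ 2^11 = 0.879 mV.
(0.0240 − 0)/0.000878906 = 27.3067; ⌊·⌋ gives code 27.
V_rec = 0 + 27·0.000878906 = 0.023730469 V.
Error = 0.0240 − 0.023730469 = 0.000269531 V = 0.270 mV.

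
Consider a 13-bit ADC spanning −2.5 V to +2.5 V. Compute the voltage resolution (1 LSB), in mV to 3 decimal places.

Full-scale span = 5 V.
LSB = 5 / 2^13 = 5 / 8192 = 0.000610352 V = 0.610 mV.

0.610 mV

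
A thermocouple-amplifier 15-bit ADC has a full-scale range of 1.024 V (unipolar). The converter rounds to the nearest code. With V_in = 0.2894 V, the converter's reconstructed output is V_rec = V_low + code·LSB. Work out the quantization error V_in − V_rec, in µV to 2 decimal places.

Step size: 1.024 V ÷ 2^15 = 31.25 µV.
(V_in − V_low)/LSB = (0.2894 − 0)/3.125e-05 = 9260.8000 → code 9261 (round).
Reconstructed: 0.28940625 V.
Difference: -6.25e-06 V → -6.25 µV.

-6.25 µV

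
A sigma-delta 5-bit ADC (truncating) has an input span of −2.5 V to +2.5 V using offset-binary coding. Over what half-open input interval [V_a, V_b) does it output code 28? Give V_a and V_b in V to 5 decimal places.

[1.87500 V, 2.03125 V)

LSB = 5/2^5 = 156.250 mV.
V_a = V_low + 28·LSB = 1.875 V; V_b = V_low + 29·LSB = 2.03125 V.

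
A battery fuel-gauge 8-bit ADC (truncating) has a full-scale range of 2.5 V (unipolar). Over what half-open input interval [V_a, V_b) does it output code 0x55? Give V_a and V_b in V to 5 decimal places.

[0.83008 V, 0.83984 V)

LSB = 2.5/2^8 = 9.766 mV.
Code 0x55 = 85 decimal.
V_a = V_low + 85·LSB = 0.830078 V; V_b = V_low + 86·LSB = 0.839844 V.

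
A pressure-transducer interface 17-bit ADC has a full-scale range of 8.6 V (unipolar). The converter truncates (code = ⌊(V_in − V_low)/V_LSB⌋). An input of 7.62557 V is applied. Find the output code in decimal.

code 116220

Full-scale span = 8.6 V; LSB = 8.6/2^17 = 65.61 µV.
(7.62557 − 0) / 6.56128e-05 = 116220.780 LSBs.
⌊·⌋(116220.780) = 116220.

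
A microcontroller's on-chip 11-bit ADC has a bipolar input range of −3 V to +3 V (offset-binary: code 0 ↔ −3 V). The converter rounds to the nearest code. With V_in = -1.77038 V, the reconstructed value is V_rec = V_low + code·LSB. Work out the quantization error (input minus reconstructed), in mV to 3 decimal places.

Step size: 6 V ÷ 2^11 = 2.930 mV.
Scaled input = 419.7103 LSBs, so code = 420.
Reconstructed: -1.7695312 V.
Error = -1.77038 − (−1.7695312) = -0.00084875 V = -0.849 mV.

-0.849 mV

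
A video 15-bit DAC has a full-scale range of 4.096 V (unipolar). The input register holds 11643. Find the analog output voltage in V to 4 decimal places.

LSB = 4.096 V / 2^15 = 125.00 µV.
V_out = 0 + 11643 × 0.000125 V = 1.45538 V.

1.4554 V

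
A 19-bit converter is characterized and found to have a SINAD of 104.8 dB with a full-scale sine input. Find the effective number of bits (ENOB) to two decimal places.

17.12 bits

ENOB = (SINAD − 1.76) / 6.02 = (104.8 − 1.76)/6.02 = 17.116.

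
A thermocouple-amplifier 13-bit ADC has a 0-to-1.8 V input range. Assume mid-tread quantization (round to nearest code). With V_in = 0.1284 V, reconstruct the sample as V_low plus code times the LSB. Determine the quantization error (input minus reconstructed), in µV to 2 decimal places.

79.69 µV

Step size: 1.8 V ÷ 2^13 = 219.73 µV.
Scaled input = 584.3627 LSBs, so code = 584.
Code 584 maps back to 0 + 584×0.000219727 V = 0.12832031 V.
V_in − V_rec = 7.96875e-05 V = 79.69 µV.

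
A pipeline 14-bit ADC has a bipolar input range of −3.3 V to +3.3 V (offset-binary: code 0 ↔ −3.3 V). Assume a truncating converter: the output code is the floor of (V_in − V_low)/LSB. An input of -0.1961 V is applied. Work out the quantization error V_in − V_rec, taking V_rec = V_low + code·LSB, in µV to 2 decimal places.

79.20 µV

One LSB is 6.6 V / 16384 = 402.83 µV.
Scaled input = 7705.1966 LSBs, so code = 7705.
Code 7705 maps back to (−3.3) + 7705×0.000402832 V = -0.1961792 V.
Difference: 7.91992e-05 V → 79.20 µV.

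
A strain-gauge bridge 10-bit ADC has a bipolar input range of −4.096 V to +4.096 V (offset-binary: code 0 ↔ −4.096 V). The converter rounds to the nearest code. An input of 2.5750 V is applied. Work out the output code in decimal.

LSB = 8.192 V / 1024 = 8.000 mV.
(V_in − V_low)/LSB = (2.5750 − (−4.096)) / 0.008 = 833.875.
round(833.875) = 834.

code 834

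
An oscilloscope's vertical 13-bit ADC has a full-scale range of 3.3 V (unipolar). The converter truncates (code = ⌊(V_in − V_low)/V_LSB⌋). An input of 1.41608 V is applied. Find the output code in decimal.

code 3515

Full-scale span = 3.3 V; LSB = 3.3/2^13 = 402.83 µV.
Input sits at 3515.311 steps above V_low.
⌊·⌋(3515.311) = 3515.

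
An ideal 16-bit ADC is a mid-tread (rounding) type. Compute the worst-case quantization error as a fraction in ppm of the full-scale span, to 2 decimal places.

7.63 ppm

Rounding → worst-case error = ½ LSB = V_FS/2^17, so 1e+06/131072 = 7.62939 ppm of full scale.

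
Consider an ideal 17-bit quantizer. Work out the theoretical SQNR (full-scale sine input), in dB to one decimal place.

104.1 dB

SNR ≈ 6.02·N + 1.76 dB = 6.02·17 + 1.76 = 104.10 dB.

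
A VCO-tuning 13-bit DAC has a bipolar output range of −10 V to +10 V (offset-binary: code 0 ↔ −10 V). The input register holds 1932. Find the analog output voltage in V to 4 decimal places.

LSB = 20 V / 2^13 = 2.441 mV.
V_out = (−10) + 1932 × 0.00244141 V = -5.2832 V.

-5.2832 V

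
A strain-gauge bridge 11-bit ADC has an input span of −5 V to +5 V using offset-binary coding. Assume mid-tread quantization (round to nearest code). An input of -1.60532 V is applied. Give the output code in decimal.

code 695

LSB = 10 V / 2048 = 4.883 mV.
(V_in − V_low)/LSB = (-1.60532 − (−5)) / 0.00488281 = 695.230.
So the output code is 695.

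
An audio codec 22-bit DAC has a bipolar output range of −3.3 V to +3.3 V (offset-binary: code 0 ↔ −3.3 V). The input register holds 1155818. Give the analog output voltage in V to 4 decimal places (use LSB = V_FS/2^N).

-1.4812 V

LSB = 6.6 V / 2^22 = 1.57 µV.
V_out = (−3.3) + 1155818 × 1.57356e-06 V = -1.48125 V.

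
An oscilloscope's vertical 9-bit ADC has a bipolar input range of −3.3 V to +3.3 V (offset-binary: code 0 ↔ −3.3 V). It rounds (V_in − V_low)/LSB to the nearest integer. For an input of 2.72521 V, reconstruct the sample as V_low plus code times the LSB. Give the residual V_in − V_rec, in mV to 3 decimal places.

5.288 mV

LSB = 6.6/2^9 = 12.891 mV.
Scaled input = 467.4102 LSBs, so code = 467.
Reconstructed: 2.7199219 V.
V_in − V_rec = 0.00528813 V = 5.288 mV.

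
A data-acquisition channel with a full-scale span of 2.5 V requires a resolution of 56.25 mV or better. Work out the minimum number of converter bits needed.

6 bits

Number of steps required ≥ 2.5 V / 56.25 mV = 44.44.
Need 2^N ≥ 44.44; 2^5 = 32, 2^6 = 64.
Minimum N = 6.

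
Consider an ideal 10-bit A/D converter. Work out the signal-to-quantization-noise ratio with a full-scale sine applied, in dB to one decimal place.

SNR ≈ 6.02·N + 1.76 dB = 6.02·10 + 1.76 = 61.96 dB.

62.0 dB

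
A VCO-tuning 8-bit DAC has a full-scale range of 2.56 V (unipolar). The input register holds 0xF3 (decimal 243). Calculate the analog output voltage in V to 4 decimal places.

LSB = 2.56 V / 2^8 = 10.000 mV.
Code 0xF3 = 243 decimal.
V_out = 0 + 243 × 0.01 V = 2.43 V.

2.4300 V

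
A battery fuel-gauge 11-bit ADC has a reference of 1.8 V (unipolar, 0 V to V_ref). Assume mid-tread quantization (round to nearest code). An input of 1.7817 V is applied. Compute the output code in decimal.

LSB = 1.8 V / 2048 = 0.879 mV.
Input sits at 2027.179 steps above V_low.
round(2027.179) = 2027.

code 2027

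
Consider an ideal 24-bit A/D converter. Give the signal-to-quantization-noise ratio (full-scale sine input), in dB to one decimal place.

SNR ≈ 6.02·N + 1.76 dB = 6.02·24 + 1.76 = 146.24 dB.

146.2 dB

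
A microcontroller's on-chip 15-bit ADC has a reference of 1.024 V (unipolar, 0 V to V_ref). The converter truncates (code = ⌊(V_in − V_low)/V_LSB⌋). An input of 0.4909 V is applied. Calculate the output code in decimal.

Full-scale span = 1.024 V; LSB = 1.024/2^15 = 31.25 µV.
(V_in − V_low)/LSB = (0.4909 − 0) / 3.125e-05 = 15708.800.
⌊·⌋(15708.800) = 15708.

code 15708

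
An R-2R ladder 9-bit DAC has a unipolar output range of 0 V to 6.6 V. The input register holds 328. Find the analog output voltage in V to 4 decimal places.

4.2281 V

LSB = 6.6 V / 2^9 = 12.891 mV.
V_out = 0 + 328 × 0.0128906 V = 4.22813 V.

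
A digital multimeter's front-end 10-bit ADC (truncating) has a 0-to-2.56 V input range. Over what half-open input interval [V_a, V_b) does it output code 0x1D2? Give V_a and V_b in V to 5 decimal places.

LSB = 2.56/2^10 = 2.500 mV.
Code 0x1D2 = 466 decimal.
V_a = V_low + 466·LSB = 1.165 V; V_b = V_low + 467·LSB = 1.1675 V.

[1.16500 V, 1.16750 V)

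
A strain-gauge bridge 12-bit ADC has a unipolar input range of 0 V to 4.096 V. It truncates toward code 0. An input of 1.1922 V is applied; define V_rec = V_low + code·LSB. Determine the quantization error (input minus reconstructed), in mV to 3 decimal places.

Step size: 4.096 V ÷ 2^12 = 1.000 mV.
Scaled input = 1192.2000 LSBs, so code = 1192.
Code 1192 maps back to 0 + 1192×0.001 V = 1.192 V.
V_in − V_rec = 0.0002 V = 0.200 mV.

0.200 mV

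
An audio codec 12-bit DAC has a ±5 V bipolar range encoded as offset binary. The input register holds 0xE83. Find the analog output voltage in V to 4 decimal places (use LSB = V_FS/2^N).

LSB = 10 V / 2^12 = 2.441 mV.
Code 0xE83 = 3715 decimal.
V_out = (−5) + 3715 × 0.00244141 V = 4.06982 V.

4.0698 V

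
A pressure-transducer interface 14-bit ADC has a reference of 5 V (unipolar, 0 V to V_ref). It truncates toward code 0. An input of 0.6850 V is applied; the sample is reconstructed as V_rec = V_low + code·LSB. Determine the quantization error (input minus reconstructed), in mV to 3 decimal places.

One LSB is 5 V / 16384 = 305.18 µV.
Scaled input = 2244.6080 LSBs, so code = 2244.
V_rec = 0 + 2244·0.000305176 = 0.68481445 V.
Difference: 0.000185547 V → 0.186 mV.

0.186 mV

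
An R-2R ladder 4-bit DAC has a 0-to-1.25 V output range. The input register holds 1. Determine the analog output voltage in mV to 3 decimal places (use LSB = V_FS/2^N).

78.125 mV

LSB = 1.25 V / 2^4 = 78.125 mV.
V_out = 0 + 1 × 0.078125 V = 0.078125 V.
= 78.125 mV.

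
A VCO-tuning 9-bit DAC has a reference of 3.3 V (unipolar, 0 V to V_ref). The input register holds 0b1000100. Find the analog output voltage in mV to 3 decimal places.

438.281 mV

LSB = 3.3 V / 2^9 = 6.445 mV.
Code 0b1000100 = 68 decimal.
V_out = 0 + 68 × 0.00644531 V = 0.438281 V.
= 438.281 mV.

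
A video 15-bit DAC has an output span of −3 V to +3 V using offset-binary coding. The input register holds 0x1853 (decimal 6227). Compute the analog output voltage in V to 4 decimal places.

-1.8598 V

LSB = 6 V / 2^15 = 183.11 µV.
Code 0x1853 = 6227 decimal.
V_out = (−3) + 6227 × 0.000183105 V = -1.8598 V.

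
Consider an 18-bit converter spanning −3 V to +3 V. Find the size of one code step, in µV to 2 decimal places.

22.89 µV

Full-scale span = 6 V.
LSB = 6 / 2^18 = 6 / 262144 = 2.28882e-05 V = 22.89 µV.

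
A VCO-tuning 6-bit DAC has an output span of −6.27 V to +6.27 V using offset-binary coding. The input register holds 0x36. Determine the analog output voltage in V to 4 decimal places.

4.3106 V

LSB = 12.54 V / 2^6 = 195.938 mV.
Code 0x36 = 54 decimal.
V_out = (−6.27) + 54 × 0.195937 V = 4.31062 V.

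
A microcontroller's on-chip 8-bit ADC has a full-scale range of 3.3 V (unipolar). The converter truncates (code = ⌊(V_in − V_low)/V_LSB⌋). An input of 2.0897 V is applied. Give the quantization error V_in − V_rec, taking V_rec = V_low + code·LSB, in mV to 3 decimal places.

One LSB is 3.3 V / 256 = 12.891 mV.
Scaled input = 162.1101 LSBs, so code = 162.
Reconstructed: 2.0882813 V.
Difference: 0.00141875 V → 1.419 mV.

1.419 mV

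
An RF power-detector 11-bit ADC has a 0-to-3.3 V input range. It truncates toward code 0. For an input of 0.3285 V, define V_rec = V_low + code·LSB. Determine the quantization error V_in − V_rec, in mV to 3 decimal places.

One LSB is 3.3 V / 2048 = 1.611 mV.
(0.3285 − 0)/0.00161133 = 203.8691; ⌊·⌋ gives code 203.
Code 203 maps back to 0 + 203×0.00161133 V = 0.32709961 V.
Difference: 0.00140039 V → 1.400 mV.

1.400 mV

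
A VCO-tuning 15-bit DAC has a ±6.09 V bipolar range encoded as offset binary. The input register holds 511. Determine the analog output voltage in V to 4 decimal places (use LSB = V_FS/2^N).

LSB = 12.18 V / 2^15 = 371.70 µV.
V_out = (−6.09) + 511 × 0.000371704 V = -5.90006 V.

-5.9001 V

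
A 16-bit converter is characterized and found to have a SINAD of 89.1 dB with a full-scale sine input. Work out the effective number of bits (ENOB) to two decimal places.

ENOB = (SINAD − 1.76) / 6.02 = (89.1 − 1.76)/6.02 = 14.508.

14.51 bits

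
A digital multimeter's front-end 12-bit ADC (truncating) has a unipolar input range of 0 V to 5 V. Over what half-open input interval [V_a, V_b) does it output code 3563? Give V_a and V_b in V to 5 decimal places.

[4.34937 V, 4.35059 V)

LSB = 5/2^12 = 1.221 mV.
V_a = V_low + 3563·LSB = 4.34937 V; V_b = V_low + 3564·LSB = 4.35059 V.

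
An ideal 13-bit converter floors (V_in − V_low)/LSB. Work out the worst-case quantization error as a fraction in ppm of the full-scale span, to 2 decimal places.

Truncating → worst-case error = 1 LSB = V_FS/2^13, so 1e+06/8192 = 122.07 ppm of full scale.

122.07 ppm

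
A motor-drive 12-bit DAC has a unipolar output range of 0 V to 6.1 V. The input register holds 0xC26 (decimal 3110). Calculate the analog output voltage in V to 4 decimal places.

LSB = 6.1 V / 2^12 = 1.489 mV.
Code 0xC26 = 3110 decimal.
V_out = 0 + 3110 × 0.00148926 V = 4.63159 V.

4.6316 V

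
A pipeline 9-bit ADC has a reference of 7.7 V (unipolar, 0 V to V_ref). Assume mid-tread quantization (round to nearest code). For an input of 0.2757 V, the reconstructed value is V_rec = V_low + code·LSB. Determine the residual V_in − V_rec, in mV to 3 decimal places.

4.997 mV

LSB = 7.7/2^9 = 15.039 mV.
(0.2757 − 0)/0.0150391 = 18.3323; round gives code 18.
Reconstructed: 0.27070312 V.
Error = 0.2757 − 0.27070312 = 0.00499687 V = 4.997 mV.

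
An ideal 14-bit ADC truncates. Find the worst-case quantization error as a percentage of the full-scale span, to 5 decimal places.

Truncating → worst-case error = 1 LSB = V_FS/2^14, so 100/16384 = 0.00610352 % of full scale.

0.00610 %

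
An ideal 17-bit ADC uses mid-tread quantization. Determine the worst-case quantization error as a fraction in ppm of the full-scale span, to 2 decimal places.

Rounding → worst-case error = ½ LSB = V_FS/2^18, so 1e+06/262144 = 3.8147 ppm of full scale.

3.81 ppm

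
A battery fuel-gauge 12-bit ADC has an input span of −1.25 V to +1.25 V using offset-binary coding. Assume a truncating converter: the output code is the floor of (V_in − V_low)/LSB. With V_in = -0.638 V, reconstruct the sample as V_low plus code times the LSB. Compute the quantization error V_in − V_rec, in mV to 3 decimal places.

Step size: 2.5 V ÷ 2^12 = 0.610 mV.
(-0.638 − (−1.25))/0.000610352 = 1002.7008; ⌊·⌋ gives code 1002.
Code 1002 maps back to (−1.25) + 1002×0.000610352 V = -0.63842773 V.
V_in − V_rec = 0.000427734 V = 0.428 mV.

0.428 mV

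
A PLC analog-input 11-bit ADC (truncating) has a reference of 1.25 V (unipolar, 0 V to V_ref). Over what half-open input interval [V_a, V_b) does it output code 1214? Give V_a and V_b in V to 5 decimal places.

LSB = 1.25/2^11 = 0.610 mV.
V_a = V_low + 1214·LSB = 0.740967 V; V_b = V_low + 1215·LSB = 0.741577 V.

[0.74097 V, 0.74158 V)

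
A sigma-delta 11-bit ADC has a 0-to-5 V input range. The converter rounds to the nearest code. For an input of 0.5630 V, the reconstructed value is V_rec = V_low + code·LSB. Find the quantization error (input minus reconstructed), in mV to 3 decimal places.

One LSB is 5 V / 2048 = 2.441 mV.
(0.5630 − 0)/0.00244141 = 230.6048; round gives code 231.
Reconstructed: 0.56396484 V.
Error = 0.5630 − 0.56396484 = -0.000964844 V = -0.965 mV.

-0.965 mV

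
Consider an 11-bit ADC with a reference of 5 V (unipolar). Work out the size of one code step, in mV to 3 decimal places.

Full-scale span = 5 V.
LSB = 5 / 2^11 = 5 / 2048 = 0.00244141 V = 2.441 mV.

2.441 mV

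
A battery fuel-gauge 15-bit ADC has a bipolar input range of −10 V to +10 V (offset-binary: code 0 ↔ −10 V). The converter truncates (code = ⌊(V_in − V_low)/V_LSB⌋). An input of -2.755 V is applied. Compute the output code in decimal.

code 11870

LSB = 20 V / 32768 = 0.610 mV.
Input sits at 11870.208 steps above V_low.
⌊·⌋(11870.208) = 11870.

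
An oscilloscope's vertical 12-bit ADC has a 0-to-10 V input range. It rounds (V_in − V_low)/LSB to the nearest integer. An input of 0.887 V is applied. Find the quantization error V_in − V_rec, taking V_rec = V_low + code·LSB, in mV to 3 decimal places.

0.770 mV

Step size: 10 V ÷ 2^12 = 2.441 mV.
(0.887 − 0)/0.00244141 = 363.3152; round gives code 363.
V_rec = 0 + 363·0.00244141 = 0.88623047 V.
V_in − V_rec = 0.000769531 V = 0.770 mV.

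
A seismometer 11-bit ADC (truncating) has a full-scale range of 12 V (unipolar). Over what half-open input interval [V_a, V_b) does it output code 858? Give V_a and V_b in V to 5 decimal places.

[5.02734 V, 5.03320 V)

LSB = 12/2^11 = 5.859 mV.
V_a = V_low + 858·LSB = 5.02734 V; V_b = V_low + 859·LSB = 5.0332 V.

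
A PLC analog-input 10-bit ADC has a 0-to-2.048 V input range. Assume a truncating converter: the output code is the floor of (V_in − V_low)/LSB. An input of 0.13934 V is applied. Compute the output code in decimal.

code 69

LSB = 2.048 V / 1024 = 2.000 mV.
(0.13934 − 0) / 0.002 = 69.670 LSBs.
So the output code is 69.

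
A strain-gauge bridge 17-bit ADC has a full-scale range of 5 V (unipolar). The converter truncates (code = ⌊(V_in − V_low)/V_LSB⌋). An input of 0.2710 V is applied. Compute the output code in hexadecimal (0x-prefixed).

Full-scale span = 5 V; LSB = 5/2^17 = 38.15 µV.
(0.2710 − 0) / 3.8147e-05 = 7104.102 LSBs.
So the output code is 7104.
In hexadecimal (0x-prefixed): 0x1BC0.

code 0x1BC0 (decimal 7104)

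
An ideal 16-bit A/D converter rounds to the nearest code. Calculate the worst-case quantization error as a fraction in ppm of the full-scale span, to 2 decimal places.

Rounding → worst-case error = ½ LSB = V_FS/2^17, so 1e+06/131072 = 7.62939 ppm of full scale.

7.63 ppm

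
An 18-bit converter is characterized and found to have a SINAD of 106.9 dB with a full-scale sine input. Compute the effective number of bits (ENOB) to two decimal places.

17.47 bits

ENOB = (SINAD − 1.76) / 6.02 = (106.9 − 1.76)/6.02 = 17.465.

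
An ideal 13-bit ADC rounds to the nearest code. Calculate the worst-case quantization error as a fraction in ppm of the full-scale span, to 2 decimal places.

61.04 ppm

Rounding → worst-case error = ½ LSB = V_FS/2^14, so 1e+06/16384 = 61.0352 ppm of full scale.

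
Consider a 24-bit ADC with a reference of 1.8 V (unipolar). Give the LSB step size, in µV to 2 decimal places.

0.11 µV

Full-scale span = 1.8 V.
LSB = 1.8 / 2^24 = 1.8 / 16777216 = 1.07288e-07 V = 0.11 µV.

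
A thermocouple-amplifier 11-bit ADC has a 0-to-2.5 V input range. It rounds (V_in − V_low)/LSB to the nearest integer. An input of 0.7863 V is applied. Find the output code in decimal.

Full-scale span = 2.5 V; LSB = 2.5/2^11 = 1.221 mV.
(V_in − V_low)/LSB = (0.7863 − 0) / 0.0012207 = 644.137.
Round → code 644.

code 644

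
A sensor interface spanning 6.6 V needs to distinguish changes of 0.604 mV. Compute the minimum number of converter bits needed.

14 bits

Number of steps required ≥ 6.6 V / 0.604 mV = 10927.15.
Need 2^N ≥ 10927.15; 2^13 = 8192, 2^14 = 16384.
Minimum N = 14.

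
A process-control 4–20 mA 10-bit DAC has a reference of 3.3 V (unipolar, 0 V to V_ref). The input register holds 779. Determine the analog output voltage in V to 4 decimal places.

LSB = 3.3 V / 2^10 = 3.223 mV.
V_out = 0 + 779 × 0.00322266 V = 2.51045 V.

2.5104 V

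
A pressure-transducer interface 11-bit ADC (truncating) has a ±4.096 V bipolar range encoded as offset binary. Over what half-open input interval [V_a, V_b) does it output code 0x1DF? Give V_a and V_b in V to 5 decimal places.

LSB = 8.192/2^11 = 4.000 mV.
Code 0x1DF = 479 decimal.
V_a = V_low + 479·LSB = -2.18 V; V_b = V_low + 480·LSB = -2.176 V.

[-2.18000 V, -2.17600 V)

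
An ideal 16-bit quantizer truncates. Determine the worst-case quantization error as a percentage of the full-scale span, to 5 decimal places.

0.00153 %

Truncating → worst-case error = 1 LSB = V_FS/2^16, so 100/65536 = 0.00152588 % of full scale.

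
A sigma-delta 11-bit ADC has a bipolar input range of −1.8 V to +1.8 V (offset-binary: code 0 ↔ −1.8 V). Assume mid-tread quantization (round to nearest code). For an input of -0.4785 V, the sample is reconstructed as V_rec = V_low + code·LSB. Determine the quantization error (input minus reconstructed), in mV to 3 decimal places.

LSB = 3.6/2^11 = 1.758 mV.
(-0.4785 − (−1.8))/0.00175781 = 751.7867; round gives code 752.
Code 752 maps back to (−1.8) + 752×0.00175781 V = -0.478125 V.
V_in − V_rec = -0.000375 V = -0.375 mV.

-0.375 mV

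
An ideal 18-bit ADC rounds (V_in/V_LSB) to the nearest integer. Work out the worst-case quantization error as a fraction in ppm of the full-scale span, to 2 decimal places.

Rounding → worst-case error = ½ LSB = V_FS/2^19, so 1e+06/524288 = 1.90735 ppm of full scale.

1.91 ppm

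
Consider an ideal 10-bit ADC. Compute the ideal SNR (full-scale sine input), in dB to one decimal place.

SNR ≈ 6.02·N + 1.76 dB = 6.02·10 + 1.76 = 61.96 dB.

62.0 dB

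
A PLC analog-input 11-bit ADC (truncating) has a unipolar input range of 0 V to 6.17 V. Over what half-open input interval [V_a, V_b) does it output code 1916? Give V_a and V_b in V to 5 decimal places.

[5.77232 V, 5.77534 V)

LSB = 6.17/2^11 = 3.013 mV.
V_a = V_low + 1916·LSB = 5.77232 V; V_b = V_low + 1917·LSB = 5.77534 V.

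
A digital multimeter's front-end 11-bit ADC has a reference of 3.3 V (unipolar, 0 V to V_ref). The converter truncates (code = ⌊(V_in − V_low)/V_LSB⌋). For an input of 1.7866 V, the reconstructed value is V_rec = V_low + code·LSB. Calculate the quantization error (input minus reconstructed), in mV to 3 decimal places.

1.248 mV

One LSB is 3.3 V / 2048 = 1.611 mV.
(V_in − V_low)/LSB = (1.7866 − 0)/0.00161133 = 1108.7748 → code 1108 (floor).
Reconstructed: 1.7853516 V.
Difference: 0.00124844 V → 1.248 mV.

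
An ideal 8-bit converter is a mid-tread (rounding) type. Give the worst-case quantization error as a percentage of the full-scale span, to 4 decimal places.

0.1953 %

Rounding → worst-case error = ½ LSB = V_FS/2^9, so 100/512 = 0.195312 % of full scale.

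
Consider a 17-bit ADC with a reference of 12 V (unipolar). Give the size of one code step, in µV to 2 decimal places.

Full-scale span = 12 V.
LSB = 12 / 2^17 = 12 / 131072 = 9.15527e-05 V = 91.55 µV.

91.55 µV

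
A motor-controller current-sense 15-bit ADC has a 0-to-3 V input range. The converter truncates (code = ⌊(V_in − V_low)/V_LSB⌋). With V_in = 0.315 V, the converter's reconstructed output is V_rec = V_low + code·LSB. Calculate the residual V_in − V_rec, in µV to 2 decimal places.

Step size: 3 V ÷ 2^15 = 91.55 µV.
Scaled input = 3440.6400 LSBs, so code = 3440.
Code 3440 maps back to 0 + 3440×9.15527e-05 V = 0.31494141 V.
Difference: 5.85937e-05 V → 58.59 µV.

58.59 µV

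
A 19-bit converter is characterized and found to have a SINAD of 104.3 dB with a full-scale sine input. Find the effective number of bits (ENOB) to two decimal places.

ENOB = (SINAD − 1.76) / 6.02 = (104.3 − 1.76)/6.02 = 17.033.

17.03 bits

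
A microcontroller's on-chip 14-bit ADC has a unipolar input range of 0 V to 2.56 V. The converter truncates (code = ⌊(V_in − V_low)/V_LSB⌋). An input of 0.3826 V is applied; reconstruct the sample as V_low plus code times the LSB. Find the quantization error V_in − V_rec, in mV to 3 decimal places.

0.100 mV

One LSB is 2.56 V / 16384 = 156.25 µV.
(0.3826 − 0)/0.00015625 = 2448.6400; ⌊·⌋ gives code 2448.
Code 2448 maps back to 0 + 2448×0.00015625 V = 0.3825 V.
Difference: 0.0001 V → 0.100 mV.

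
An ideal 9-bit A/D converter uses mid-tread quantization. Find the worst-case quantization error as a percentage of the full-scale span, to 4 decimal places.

0.0977 %

Rounding → worst-case error = ½ LSB = V_FS/2^10, so 100/1024 = 0.0976562 % of full scale.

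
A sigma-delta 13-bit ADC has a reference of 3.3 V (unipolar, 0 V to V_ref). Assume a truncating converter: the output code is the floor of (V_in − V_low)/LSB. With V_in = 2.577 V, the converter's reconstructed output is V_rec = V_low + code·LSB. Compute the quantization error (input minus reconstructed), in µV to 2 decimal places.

83.50 µV

One LSB is 3.3 V / 8192 = 402.83 µV.
(2.577 − 0)/0.000402832 = 6397.2073; ⌊·⌋ gives code 6397.
V_rec = 0 + 6397·0.000402832 = 2.5769165 V.
Error = 2.577 − 2.5769165 = 8.34961e-05 V = 83.50 µV.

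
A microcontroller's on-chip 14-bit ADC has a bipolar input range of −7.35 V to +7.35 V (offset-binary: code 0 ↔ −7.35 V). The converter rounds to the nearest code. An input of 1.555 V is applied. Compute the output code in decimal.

code 9925

Full-scale span = 14.7 V; LSB = 14.7/2^14 = 0.897 mV.
(1.555 − (−7.35)) / 0.000897217 = 9925.137 LSBs.
So the output code is 9925.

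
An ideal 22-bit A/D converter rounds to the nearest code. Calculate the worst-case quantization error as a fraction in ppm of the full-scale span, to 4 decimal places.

0.1192 ppm

Rounding → worst-case error = ½ LSB = V_FS/2^23, so 1e+06/8388608 = 0.119209 ppm of full scale.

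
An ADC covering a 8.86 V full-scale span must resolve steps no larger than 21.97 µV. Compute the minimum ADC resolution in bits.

Number of steps required ≥ 8.86 V / 21.97 µV = 403277.20.
Need 2^N ≥ 403277.20; 2^18 = 262144, 2^19 = 524288.
Minimum N = 19.

19 bits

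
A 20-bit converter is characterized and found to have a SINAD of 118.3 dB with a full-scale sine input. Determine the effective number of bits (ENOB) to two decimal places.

ENOB = (SINAD − 1.76) / 6.02 = (118.3 − 1.76)/6.02 = 19.359.

19.36 bits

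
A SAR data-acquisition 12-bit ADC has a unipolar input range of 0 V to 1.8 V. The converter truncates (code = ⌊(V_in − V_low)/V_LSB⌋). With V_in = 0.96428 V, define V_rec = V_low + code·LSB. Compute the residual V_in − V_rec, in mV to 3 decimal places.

0.120 mV

Step size: 1.8 V ÷ 2^12 = 439.45 µV.
(V_in − V_low)/LSB = (0.96428 − 0)/0.000439453 = 2194.2727 → code 2194 (floor).
Code 2194 maps back to 0 + 2194×0.000439453 V = 0.96416016 V.
Error = 0.96428 − 0.96416016 = 0.000119844 V = 0.120 mV.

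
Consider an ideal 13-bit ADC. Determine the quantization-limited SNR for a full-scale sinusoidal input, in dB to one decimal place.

SNR ≈ 6.02·N + 1.76 dB = 6.02·13 + 1.76 = 80.02 dB.

80.0 dB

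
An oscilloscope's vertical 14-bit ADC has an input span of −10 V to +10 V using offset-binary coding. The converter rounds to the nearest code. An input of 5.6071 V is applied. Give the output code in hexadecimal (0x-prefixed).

code 0x31F1 (decimal 12785)

Full-scale span = 20 V; LSB = 20/2^14 = 1.221 mV.
(V_in − V_low)/LSB = (5.6071 − (−10)) / 0.0012207 = 12785.336.
Round → code 12785.
In hexadecimal (0x-prefixed): 0x31F1.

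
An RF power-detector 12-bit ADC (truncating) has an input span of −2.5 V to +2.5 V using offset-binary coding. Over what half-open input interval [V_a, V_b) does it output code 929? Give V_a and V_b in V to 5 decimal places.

[-1.36597 V, -1.36475 V)

LSB = 5/2^12 = 1.221 mV.
V_a = V_low + 929·LSB = -1.36597 V; V_b = V_low + 930·LSB = -1.36475 V.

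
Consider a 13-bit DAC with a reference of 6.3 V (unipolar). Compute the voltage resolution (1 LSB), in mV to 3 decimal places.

Full-scale span = 6.3 V.
LSB = 6.3 / 2^13 = 6.3 / 8192 = 0.000769043 V = 0.769 mV.

0.769 mV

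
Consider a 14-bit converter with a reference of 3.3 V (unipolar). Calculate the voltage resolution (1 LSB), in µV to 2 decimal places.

201.42 µV

Full-scale span = 3.3 V.
LSB = 3.3 / 2^14 = 3.3 / 16384 = 0.000201416 V = 201.42 µV.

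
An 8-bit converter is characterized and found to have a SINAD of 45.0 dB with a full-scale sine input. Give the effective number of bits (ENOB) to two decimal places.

7.18 bits

ENOB = (SINAD − 1.76) / 6.02 = (45.0 − 1.76)/6.02 = 7.183.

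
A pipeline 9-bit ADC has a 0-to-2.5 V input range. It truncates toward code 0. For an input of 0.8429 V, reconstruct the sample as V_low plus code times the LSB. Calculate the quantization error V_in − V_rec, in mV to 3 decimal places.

3.056 mV

One LSB is 2.5 V / 512 = 4.883 mV.
Scaled input = 172.6259 LSBs, so code = 172.
Code 172 maps back to 0 + 172×0.00488281 V = 0.83984375 V.
Difference: 0.00305625 V → 3.056 mV.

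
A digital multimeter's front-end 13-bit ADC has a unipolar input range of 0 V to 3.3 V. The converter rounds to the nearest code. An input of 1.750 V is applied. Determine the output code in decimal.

LSB = 3.3 V / 8192 = 402.83 µV.
(1.750 − 0) / 0.000402832 = 4344.242 LSBs.
Round → code 4344.

code 4344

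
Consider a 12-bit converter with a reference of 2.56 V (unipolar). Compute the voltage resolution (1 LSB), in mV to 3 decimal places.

Full-scale span = 2.56 V.
LSB = 2.56 / 2^12 = 2.56 / 4096 = 0.000625 V = 0.625 mV.

0.625 mV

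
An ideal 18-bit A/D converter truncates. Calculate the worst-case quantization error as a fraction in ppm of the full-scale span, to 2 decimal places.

Truncating → worst-case error = 1 LSB = V_FS/2^18, so 1e+06/262144 = 3.8147 ppm of full scale.

3.81 ppm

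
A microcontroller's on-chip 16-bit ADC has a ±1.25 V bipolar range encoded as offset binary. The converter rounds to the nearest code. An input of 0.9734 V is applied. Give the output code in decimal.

Full-scale span = 2.5 V; LSB = 2.5/2^16 = 38.15 µV.
(V_in − V_low)/LSB = (0.9734 − (−1.25)) / 3.8147e-05 = 58285.097.
So the output code is 58285.

code 58285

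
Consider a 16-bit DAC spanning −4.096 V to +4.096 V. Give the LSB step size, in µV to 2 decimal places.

125.00 µV

Full-scale span = 8.192 V.
LSB = 8.192 / 2^16 = 8.192 / 65536 = 0.000125 V = 125.00 µV.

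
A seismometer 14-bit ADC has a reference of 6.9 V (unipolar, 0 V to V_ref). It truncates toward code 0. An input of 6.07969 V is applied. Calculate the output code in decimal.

LSB = 6.9 V / 16384 = 421.14 µV.
Input sits at 14436.180 steps above V_low.
Floor → code 14436.

code 14436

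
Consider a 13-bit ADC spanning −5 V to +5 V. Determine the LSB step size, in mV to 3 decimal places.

Full-scale span = 10 V.
LSB = 10 / 2^13 = 10 / 8192 = 0.0012207 V = 1.221 mV.

1.221 mV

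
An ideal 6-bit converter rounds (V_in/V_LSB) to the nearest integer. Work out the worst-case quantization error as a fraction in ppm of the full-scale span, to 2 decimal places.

7812.50 ppm

Rounding → worst-case error = ½ LSB = V_FS/2^7, so 1e+06/128 = 7812.5 ppm of full scale.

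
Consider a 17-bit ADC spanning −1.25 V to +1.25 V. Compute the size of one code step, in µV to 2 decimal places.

Full-scale span = 2.5 V.
LSB = 2.5 / 2^17 = 2.5 / 131072 = 1.90735e-05 V = 19.07 µV.

19.07 µV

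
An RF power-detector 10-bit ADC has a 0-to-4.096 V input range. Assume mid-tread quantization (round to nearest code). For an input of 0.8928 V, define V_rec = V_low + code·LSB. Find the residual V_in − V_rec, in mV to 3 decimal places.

Step size: 4.096 V ÷ 2^10 = 4.000 mV.
(V_in − V_low)/LSB = (0.8928 − 0)/0.004 = 223.2000 → code 223 (round).
Reconstructed: 0.892 V.
Error = 0.8928 − 0.892 = 0.0008 V = 0.800 mV.

0.800 mV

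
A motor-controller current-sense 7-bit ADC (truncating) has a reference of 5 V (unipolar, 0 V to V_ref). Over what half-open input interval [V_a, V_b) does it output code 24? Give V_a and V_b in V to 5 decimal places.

LSB = 5/2^7 = 39.062 mV.
V_a = V_low + 24·LSB = 0.9375 V; V_b = V_low + 25·LSB = 0.976562 V.

[0.93750 V, 0.97656 V)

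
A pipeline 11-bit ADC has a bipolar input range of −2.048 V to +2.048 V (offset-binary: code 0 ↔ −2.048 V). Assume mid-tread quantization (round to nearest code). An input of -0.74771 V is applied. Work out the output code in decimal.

code 650

Full-scale span = 4.096 V; LSB = 4.096/2^11 = 2.000 mV.
(-0.74771 − (−2.048)) / 0.002 = 650.145 LSBs.
round(650.145) = 650.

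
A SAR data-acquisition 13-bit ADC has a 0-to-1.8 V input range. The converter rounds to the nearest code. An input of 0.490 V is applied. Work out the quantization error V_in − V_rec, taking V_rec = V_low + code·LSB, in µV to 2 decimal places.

9.77 µV

One LSB is 1.8 V / 8192 = 219.73 µV.
Scaled input = 2230.0444 LSBs, so code = 2230.
Reconstructed: 0.48999023 V.
Error = 0.490 − 0.48999023 = 9.76563e-06 V = 9.77 µV.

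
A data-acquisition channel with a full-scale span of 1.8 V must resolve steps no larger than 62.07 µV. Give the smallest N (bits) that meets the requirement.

Number of steps required ≥ 1.8 V / 62.07 µV = 28999.52.
Need 2^N ≥ 28999.52; 2^14 = 16384, 2^15 = 32768.
Minimum N = 15.

15 bits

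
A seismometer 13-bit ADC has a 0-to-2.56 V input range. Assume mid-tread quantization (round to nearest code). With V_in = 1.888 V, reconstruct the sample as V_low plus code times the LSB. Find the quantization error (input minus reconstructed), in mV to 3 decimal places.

-0.125 mV

LSB = 2.56/2^13 = 312.50 µV.
Scaled input = 6041.6000 LSBs, so code = 6042.
Code 6042 maps back to 0 + 6042×0.0003125 V = 1.888125 V.
Error = 1.888 − 1.888125 = -0.000125 V = -0.125 mV.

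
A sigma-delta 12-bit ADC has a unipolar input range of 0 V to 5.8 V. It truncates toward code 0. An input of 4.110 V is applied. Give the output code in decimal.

LSB = 5.8 V / 4096 = 1.416 mV.
Input sits at 2902.510 steps above V_low.
So the output code is 2902.

code 2902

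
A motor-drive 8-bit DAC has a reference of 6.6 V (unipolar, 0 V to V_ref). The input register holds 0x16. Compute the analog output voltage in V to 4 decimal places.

LSB = 6.6 V / 2^8 = 25.781 mV.
Code 0x16 = 22 decimal.
V_out = 0 + 22 × 0.0257812 V = 0.567187 V.

0.5672 V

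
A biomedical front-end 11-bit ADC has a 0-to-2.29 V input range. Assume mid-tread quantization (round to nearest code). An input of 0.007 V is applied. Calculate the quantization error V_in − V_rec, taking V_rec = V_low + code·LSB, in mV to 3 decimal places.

0.291 mV

LSB = 2.29/2^11 = 1.118 mV.
(0.007 − 0)/0.00111816 = 6.2603; round gives code 6.
Reconstructed: 0.0067089844 V.
Difference: 0.000291016 V → 0.291 mV.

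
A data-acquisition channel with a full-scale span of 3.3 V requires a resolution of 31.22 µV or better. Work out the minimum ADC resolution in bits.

Number of steps required ≥ 3.3 V / 31.22 µV = 105701.47.
Need 2^N ≥ 105701.47; 2^16 = 65536, 2^17 = 131072.
Minimum N = 17.

17 bits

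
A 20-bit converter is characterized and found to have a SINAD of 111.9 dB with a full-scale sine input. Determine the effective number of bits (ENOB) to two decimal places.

18.30 bits

ENOB = (SINAD − 1.76) / 6.02 = (111.9 − 1.76)/6.02 = 18.296.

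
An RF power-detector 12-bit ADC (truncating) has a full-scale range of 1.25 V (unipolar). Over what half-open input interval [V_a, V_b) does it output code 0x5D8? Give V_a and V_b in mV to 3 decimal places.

LSB = 1.25/2^12 = 305.18 µV.
Code 0x5D8 = 1496 decimal.
V_a = V_low + 1496·LSB = 0.456543 V; V_b = V_low + 1497·LSB = 0.456848 V.

[456.543 mV, 456.848 mV)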